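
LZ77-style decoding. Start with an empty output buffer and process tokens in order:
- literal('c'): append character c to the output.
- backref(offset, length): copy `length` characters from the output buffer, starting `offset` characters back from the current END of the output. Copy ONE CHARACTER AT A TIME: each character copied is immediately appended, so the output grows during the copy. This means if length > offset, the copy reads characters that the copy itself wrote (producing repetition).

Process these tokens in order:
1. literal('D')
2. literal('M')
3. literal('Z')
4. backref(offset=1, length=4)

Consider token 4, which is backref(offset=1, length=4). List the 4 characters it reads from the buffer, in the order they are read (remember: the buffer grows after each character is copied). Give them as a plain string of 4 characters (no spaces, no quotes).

Token 1: literal('D'). Output: "D"
Token 2: literal('M'). Output: "DM"
Token 3: literal('Z'). Output: "DMZ"
Token 4: backref(off=1, len=4). Buffer before: "DMZ" (len 3)
  byte 1: read out[2]='Z', append. Buffer now: "DMZZ"
  byte 2: read out[3]='Z', append. Buffer now: "DMZZZ"
  byte 3: read out[4]='Z', append. Buffer now: "DMZZZZ"
  byte 4: read out[5]='Z', append. Buffer now: "DMZZZZZ"

Answer: ZZZZ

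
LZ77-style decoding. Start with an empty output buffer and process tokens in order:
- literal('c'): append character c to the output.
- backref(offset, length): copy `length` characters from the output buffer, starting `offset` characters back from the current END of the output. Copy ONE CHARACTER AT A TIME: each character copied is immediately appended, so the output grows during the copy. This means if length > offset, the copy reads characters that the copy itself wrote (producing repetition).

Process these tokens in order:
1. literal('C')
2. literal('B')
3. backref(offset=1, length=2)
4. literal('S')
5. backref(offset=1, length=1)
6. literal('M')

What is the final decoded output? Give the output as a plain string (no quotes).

Answer: CBBBSSM

Derivation:
Token 1: literal('C'). Output: "C"
Token 2: literal('B'). Output: "CB"
Token 3: backref(off=1, len=2) (overlapping!). Copied 'BB' from pos 1. Output: "CBBB"
Token 4: literal('S'). Output: "CBBBS"
Token 5: backref(off=1, len=1). Copied 'S' from pos 4. Output: "CBBBSS"
Token 6: literal('M'). Output: "CBBBSSM"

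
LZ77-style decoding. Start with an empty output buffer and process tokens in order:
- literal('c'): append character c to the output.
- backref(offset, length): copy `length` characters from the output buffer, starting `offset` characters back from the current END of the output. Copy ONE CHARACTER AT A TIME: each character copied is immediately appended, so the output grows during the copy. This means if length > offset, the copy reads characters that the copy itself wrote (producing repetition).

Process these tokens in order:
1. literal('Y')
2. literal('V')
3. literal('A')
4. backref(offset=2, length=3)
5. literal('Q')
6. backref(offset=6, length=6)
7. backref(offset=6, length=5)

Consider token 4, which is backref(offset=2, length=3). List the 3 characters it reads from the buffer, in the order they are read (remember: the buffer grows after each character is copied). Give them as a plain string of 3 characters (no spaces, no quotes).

Token 1: literal('Y'). Output: "Y"
Token 2: literal('V'). Output: "YV"
Token 3: literal('A'). Output: "YVA"
Token 4: backref(off=2, len=3). Buffer before: "YVA" (len 3)
  byte 1: read out[1]='V', append. Buffer now: "YVAV"
  byte 2: read out[2]='A', append. Buffer now: "YVAVA"
  byte 3: read out[3]='V', append. Buffer now: "YVAVAV"

Answer: VAV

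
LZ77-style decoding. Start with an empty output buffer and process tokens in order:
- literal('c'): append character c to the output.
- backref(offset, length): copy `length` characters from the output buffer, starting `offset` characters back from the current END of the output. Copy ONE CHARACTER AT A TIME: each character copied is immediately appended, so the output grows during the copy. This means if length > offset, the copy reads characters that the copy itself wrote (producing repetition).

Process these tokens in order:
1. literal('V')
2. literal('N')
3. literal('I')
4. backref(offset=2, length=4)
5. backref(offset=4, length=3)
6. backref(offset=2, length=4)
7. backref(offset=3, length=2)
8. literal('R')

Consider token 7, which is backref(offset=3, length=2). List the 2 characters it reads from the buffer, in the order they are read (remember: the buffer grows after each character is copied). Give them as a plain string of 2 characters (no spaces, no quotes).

Answer: NI

Derivation:
Token 1: literal('V'). Output: "V"
Token 2: literal('N'). Output: "VN"
Token 3: literal('I'). Output: "VNI"
Token 4: backref(off=2, len=4) (overlapping!). Copied 'NINI' from pos 1. Output: "VNININI"
Token 5: backref(off=4, len=3). Copied 'NIN' from pos 3. Output: "VNININININ"
Token 6: backref(off=2, len=4) (overlapping!). Copied 'ININ' from pos 8. Output: "VNININININININ"
Token 7: backref(off=3, len=2). Buffer before: "VNININININININ" (len 14)
  byte 1: read out[11]='N', append. Buffer now: "VNININININININN"
  byte 2: read out[12]='I', append. Buffer now: "VNININININININNI"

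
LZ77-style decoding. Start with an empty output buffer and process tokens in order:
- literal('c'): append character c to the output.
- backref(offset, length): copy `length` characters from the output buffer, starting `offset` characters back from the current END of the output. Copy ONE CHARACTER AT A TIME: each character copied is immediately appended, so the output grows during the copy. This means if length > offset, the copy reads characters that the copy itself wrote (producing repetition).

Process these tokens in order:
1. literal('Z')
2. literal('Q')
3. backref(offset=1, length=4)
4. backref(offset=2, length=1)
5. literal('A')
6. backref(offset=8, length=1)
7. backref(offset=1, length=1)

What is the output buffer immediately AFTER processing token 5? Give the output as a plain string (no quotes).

Answer: ZQQQQQQA

Derivation:
Token 1: literal('Z'). Output: "Z"
Token 2: literal('Q'). Output: "ZQ"
Token 3: backref(off=1, len=4) (overlapping!). Copied 'QQQQ' from pos 1. Output: "ZQQQQQ"
Token 4: backref(off=2, len=1). Copied 'Q' from pos 4. Output: "ZQQQQQQ"
Token 5: literal('A'). Output: "ZQQQQQQA"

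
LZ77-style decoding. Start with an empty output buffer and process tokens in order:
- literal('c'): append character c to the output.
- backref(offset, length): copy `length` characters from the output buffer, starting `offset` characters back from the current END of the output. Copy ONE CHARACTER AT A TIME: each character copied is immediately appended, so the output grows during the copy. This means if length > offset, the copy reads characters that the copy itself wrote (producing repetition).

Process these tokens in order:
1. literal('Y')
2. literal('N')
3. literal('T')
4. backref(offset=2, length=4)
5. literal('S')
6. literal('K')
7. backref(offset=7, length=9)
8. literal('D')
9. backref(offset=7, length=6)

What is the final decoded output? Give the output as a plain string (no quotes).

Answer: YNTNTNTSKTNTNTSKTNDNTSKTN

Derivation:
Token 1: literal('Y'). Output: "Y"
Token 2: literal('N'). Output: "YN"
Token 3: literal('T'). Output: "YNT"
Token 4: backref(off=2, len=4) (overlapping!). Copied 'NTNT' from pos 1. Output: "YNTNTNT"
Token 5: literal('S'). Output: "YNTNTNTS"
Token 6: literal('K'). Output: "YNTNTNTSK"
Token 7: backref(off=7, len=9) (overlapping!). Copied 'TNTNTSKTN' from pos 2. Output: "YNTNTNTSKTNTNTSKTN"
Token 8: literal('D'). Output: "YNTNTNTSKTNTNTSKTND"
Token 9: backref(off=7, len=6). Copied 'NTSKTN' from pos 12. Output: "YNTNTNTSKTNTNTSKTNDNTSKTN"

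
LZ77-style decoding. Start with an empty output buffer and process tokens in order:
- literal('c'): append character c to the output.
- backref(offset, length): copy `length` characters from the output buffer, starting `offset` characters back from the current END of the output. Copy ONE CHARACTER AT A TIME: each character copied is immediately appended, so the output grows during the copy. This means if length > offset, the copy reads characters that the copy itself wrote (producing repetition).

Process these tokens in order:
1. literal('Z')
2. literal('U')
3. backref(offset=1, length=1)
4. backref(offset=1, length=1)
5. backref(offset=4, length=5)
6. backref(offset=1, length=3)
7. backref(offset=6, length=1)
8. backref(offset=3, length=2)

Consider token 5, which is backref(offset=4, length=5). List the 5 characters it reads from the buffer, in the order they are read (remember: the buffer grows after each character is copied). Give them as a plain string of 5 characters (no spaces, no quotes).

Answer: ZUUUZ

Derivation:
Token 1: literal('Z'). Output: "Z"
Token 2: literal('U'). Output: "ZU"
Token 3: backref(off=1, len=1). Copied 'U' from pos 1. Output: "ZUU"
Token 4: backref(off=1, len=1). Copied 'U' from pos 2. Output: "ZUUU"
Token 5: backref(off=4, len=5). Buffer before: "ZUUU" (len 4)
  byte 1: read out[0]='Z', append. Buffer now: "ZUUUZ"
  byte 2: read out[1]='U', append. Buffer now: "ZUUUZU"
  byte 3: read out[2]='U', append. Buffer now: "ZUUUZUU"
  byte 4: read out[3]='U', append. Buffer now: "ZUUUZUUU"
  byte 5: read out[4]='Z', append. Buffer now: "ZUUUZUUUZ"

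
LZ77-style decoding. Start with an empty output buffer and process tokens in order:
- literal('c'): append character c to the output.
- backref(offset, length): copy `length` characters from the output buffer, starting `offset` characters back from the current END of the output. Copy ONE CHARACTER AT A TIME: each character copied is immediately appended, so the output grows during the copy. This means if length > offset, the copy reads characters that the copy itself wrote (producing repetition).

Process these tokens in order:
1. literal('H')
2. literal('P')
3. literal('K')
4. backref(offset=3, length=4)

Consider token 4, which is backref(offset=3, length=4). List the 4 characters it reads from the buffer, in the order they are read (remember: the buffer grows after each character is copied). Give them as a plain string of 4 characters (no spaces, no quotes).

Answer: HPKH

Derivation:
Token 1: literal('H'). Output: "H"
Token 2: literal('P'). Output: "HP"
Token 3: literal('K'). Output: "HPK"
Token 4: backref(off=3, len=4). Buffer before: "HPK" (len 3)
  byte 1: read out[0]='H', append. Buffer now: "HPKH"
  byte 2: read out[1]='P', append. Buffer now: "HPKHP"
  byte 3: read out[2]='K', append. Buffer now: "HPKHPK"
  byte 4: read out[3]='H', append. Buffer now: "HPKHPKH"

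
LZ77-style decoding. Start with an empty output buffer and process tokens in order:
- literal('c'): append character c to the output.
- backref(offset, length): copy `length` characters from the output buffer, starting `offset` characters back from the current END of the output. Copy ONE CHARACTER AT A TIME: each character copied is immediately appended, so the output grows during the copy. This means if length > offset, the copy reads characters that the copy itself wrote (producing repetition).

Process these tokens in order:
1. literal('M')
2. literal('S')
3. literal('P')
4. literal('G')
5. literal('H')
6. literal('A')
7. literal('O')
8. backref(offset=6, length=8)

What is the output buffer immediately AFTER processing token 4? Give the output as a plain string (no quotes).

Token 1: literal('M'). Output: "M"
Token 2: literal('S'). Output: "MS"
Token 3: literal('P'). Output: "MSP"
Token 4: literal('G'). Output: "MSPG"

Answer: MSPG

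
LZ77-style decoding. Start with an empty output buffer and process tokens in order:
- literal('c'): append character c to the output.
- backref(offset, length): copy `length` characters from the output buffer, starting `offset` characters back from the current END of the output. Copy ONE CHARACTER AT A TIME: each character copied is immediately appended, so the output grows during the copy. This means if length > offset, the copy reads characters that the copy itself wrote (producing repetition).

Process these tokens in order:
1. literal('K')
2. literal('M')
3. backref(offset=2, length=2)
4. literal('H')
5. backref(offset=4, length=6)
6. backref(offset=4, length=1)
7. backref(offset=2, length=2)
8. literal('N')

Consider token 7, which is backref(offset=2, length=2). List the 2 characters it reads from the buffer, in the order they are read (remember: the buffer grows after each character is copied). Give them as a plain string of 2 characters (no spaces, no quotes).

Token 1: literal('K'). Output: "K"
Token 2: literal('M'). Output: "KM"
Token 3: backref(off=2, len=2). Copied 'KM' from pos 0. Output: "KMKM"
Token 4: literal('H'). Output: "KMKMH"
Token 5: backref(off=4, len=6) (overlapping!). Copied 'MKMHMK' from pos 1. Output: "KMKMHMKMHMK"
Token 6: backref(off=4, len=1). Copied 'M' from pos 7. Output: "KMKMHMKMHMKM"
Token 7: backref(off=2, len=2). Buffer before: "KMKMHMKMHMKM" (len 12)
  byte 1: read out[10]='K', append. Buffer now: "KMKMHMKMHMKMK"
  byte 2: read out[11]='M', append. Buffer now: "KMKMHMKMHMKMKM"

Answer: KM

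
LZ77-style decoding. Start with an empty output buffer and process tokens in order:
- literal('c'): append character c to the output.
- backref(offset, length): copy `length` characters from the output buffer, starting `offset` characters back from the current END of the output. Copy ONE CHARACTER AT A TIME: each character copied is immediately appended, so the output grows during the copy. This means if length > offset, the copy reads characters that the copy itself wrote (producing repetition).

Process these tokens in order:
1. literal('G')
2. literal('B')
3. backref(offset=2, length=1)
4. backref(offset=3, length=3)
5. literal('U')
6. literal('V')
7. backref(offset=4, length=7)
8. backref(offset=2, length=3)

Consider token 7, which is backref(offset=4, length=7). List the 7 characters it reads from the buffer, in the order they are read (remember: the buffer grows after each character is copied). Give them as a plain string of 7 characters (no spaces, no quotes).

Answer: BGUVBGU

Derivation:
Token 1: literal('G'). Output: "G"
Token 2: literal('B'). Output: "GB"
Token 3: backref(off=2, len=1). Copied 'G' from pos 0. Output: "GBG"
Token 4: backref(off=3, len=3). Copied 'GBG' from pos 0. Output: "GBGGBG"
Token 5: literal('U'). Output: "GBGGBGU"
Token 6: literal('V'). Output: "GBGGBGUV"
Token 7: backref(off=4, len=7). Buffer before: "GBGGBGUV" (len 8)
  byte 1: read out[4]='B', append. Buffer now: "GBGGBGUVB"
  byte 2: read out[5]='G', append. Buffer now: "GBGGBGUVBG"
  byte 3: read out[6]='U', append. Buffer now: "GBGGBGUVBGU"
  byte 4: read out[7]='V', append. Buffer now: "GBGGBGUVBGUV"
  byte 5: read out[8]='B', append. Buffer now: "GBGGBGUVBGUVB"
  byte 6: read out[9]='G', append. Buffer now: "GBGGBGUVBGUVBG"
  byte 7: read out[10]='U', append. Buffer now: "GBGGBGUVBGUVBGU"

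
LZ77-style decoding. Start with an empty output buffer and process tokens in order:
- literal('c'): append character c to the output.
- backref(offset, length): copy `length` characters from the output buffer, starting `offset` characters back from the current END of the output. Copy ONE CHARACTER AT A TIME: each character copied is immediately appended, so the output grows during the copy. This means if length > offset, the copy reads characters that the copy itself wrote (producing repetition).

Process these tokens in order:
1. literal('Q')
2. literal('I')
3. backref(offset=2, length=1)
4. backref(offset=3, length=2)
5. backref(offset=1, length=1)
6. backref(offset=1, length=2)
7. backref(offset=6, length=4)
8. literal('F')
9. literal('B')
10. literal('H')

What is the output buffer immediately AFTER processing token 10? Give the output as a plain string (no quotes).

Answer: QIQQIIIIQQIIFBH

Derivation:
Token 1: literal('Q'). Output: "Q"
Token 2: literal('I'). Output: "QI"
Token 3: backref(off=2, len=1). Copied 'Q' from pos 0. Output: "QIQ"
Token 4: backref(off=3, len=2). Copied 'QI' from pos 0. Output: "QIQQI"
Token 5: backref(off=1, len=1). Copied 'I' from pos 4. Output: "QIQQII"
Token 6: backref(off=1, len=2) (overlapping!). Copied 'II' from pos 5. Output: "QIQQIIII"
Token 7: backref(off=6, len=4). Copied 'QQII' from pos 2. Output: "QIQQIIIIQQII"
Token 8: literal('F'). Output: "QIQQIIIIQQIIF"
Token 9: literal('B'). Output: "QIQQIIIIQQIIFB"
Token 10: literal('H'). Output: "QIQQIIIIQQIIFBH"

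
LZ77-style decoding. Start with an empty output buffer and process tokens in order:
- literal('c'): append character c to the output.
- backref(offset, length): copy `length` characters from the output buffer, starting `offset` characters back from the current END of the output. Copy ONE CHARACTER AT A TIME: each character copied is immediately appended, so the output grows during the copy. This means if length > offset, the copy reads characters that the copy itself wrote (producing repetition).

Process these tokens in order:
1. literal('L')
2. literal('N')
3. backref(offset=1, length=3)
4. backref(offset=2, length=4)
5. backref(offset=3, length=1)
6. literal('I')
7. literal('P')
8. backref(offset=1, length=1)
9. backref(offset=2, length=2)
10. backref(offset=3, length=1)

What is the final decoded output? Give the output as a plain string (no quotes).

Answer: LNNNNNNNNNIPPPPP

Derivation:
Token 1: literal('L'). Output: "L"
Token 2: literal('N'). Output: "LN"
Token 3: backref(off=1, len=3) (overlapping!). Copied 'NNN' from pos 1. Output: "LNNNN"
Token 4: backref(off=2, len=4) (overlapping!). Copied 'NNNN' from pos 3. Output: "LNNNNNNNN"
Token 5: backref(off=3, len=1). Copied 'N' from pos 6. Output: "LNNNNNNNNN"
Token 6: literal('I'). Output: "LNNNNNNNNNI"
Token 7: literal('P'). Output: "LNNNNNNNNNIP"
Token 8: backref(off=1, len=1). Copied 'P' from pos 11. Output: "LNNNNNNNNNIPP"
Token 9: backref(off=2, len=2). Copied 'PP' from pos 11. Output: "LNNNNNNNNNIPPPP"
Token 10: backref(off=3, len=1). Copied 'P' from pos 12. Output: "LNNNNNNNNNIPPPPP"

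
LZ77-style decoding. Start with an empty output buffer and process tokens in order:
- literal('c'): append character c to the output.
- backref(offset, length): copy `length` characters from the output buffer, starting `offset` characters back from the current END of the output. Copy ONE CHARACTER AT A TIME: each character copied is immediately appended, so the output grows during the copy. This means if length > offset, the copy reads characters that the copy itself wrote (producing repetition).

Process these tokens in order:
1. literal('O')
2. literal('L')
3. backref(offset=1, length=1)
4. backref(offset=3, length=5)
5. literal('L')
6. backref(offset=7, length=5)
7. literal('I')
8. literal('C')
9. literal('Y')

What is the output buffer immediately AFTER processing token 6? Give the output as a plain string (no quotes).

Answer: OLLOLLOLLLOLLO

Derivation:
Token 1: literal('O'). Output: "O"
Token 2: literal('L'). Output: "OL"
Token 3: backref(off=1, len=1). Copied 'L' from pos 1. Output: "OLL"
Token 4: backref(off=3, len=5) (overlapping!). Copied 'OLLOL' from pos 0. Output: "OLLOLLOL"
Token 5: literal('L'). Output: "OLLOLLOLL"
Token 6: backref(off=7, len=5). Copied 'LOLLO' from pos 2. Output: "OLLOLLOLLLOLLO"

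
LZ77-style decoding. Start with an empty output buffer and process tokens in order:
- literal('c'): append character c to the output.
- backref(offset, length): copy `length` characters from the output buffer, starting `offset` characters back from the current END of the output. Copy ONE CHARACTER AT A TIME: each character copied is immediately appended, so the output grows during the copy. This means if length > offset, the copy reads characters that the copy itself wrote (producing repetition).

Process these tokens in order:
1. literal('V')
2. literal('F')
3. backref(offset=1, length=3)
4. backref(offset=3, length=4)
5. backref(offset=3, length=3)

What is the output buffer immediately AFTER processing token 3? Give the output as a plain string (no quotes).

Token 1: literal('V'). Output: "V"
Token 2: literal('F'). Output: "VF"
Token 3: backref(off=1, len=3) (overlapping!). Copied 'FFF' from pos 1. Output: "VFFFF"

Answer: VFFFF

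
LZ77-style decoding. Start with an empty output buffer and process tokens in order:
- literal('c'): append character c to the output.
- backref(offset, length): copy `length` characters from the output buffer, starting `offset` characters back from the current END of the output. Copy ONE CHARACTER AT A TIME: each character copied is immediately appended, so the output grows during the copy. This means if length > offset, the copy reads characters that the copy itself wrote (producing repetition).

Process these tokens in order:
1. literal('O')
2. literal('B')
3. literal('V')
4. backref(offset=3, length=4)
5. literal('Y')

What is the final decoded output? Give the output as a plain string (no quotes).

Answer: OBVOBVOY

Derivation:
Token 1: literal('O'). Output: "O"
Token 2: literal('B'). Output: "OB"
Token 3: literal('V'). Output: "OBV"
Token 4: backref(off=3, len=4) (overlapping!). Copied 'OBVO' from pos 0. Output: "OBVOBVO"
Token 5: literal('Y'). Output: "OBVOBVOY"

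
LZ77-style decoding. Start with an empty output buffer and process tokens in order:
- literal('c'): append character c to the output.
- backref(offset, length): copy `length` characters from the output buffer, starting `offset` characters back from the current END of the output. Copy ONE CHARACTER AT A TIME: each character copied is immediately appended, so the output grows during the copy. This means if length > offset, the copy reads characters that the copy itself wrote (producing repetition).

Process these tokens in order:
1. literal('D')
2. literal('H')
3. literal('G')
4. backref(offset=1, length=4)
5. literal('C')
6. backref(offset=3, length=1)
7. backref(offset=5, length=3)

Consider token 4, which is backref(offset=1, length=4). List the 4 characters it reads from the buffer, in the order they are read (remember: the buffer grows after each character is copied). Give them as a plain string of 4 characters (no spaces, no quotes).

Token 1: literal('D'). Output: "D"
Token 2: literal('H'). Output: "DH"
Token 3: literal('G'). Output: "DHG"
Token 4: backref(off=1, len=4). Buffer before: "DHG" (len 3)
  byte 1: read out[2]='G', append. Buffer now: "DHGG"
  byte 2: read out[3]='G', append. Buffer now: "DHGGG"
  byte 3: read out[4]='G', append. Buffer now: "DHGGGG"
  byte 4: read out[5]='G', append. Buffer now: "DHGGGGG"

Answer: GGGG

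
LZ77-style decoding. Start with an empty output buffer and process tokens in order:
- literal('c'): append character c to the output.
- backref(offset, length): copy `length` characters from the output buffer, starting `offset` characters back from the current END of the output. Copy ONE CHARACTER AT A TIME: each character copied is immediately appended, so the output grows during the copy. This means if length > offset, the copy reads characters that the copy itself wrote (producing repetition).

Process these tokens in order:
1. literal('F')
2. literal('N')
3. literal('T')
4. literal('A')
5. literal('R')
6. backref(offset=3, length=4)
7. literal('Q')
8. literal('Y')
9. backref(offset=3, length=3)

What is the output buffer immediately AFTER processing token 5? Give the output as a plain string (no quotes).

Token 1: literal('F'). Output: "F"
Token 2: literal('N'). Output: "FN"
Token 3: literal('T'). Output: "FNT"
Token 4: literal('A'). Output: "FNTA"
Token 5: literal('R'). Output: "FNTAR"

Answer: FNTAR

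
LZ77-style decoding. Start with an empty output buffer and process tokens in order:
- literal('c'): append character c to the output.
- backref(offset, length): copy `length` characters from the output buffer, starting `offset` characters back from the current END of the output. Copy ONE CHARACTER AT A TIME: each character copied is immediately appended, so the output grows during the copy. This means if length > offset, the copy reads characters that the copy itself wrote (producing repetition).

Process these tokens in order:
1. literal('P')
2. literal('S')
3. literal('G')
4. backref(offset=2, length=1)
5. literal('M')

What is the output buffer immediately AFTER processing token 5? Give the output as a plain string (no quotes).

Answer: PSGSM

Derivation:
Token 1: literal('P'). Output: "P"
Token 2: literal('S'). Output: "PS"
Token 3: literal('G'). Output: "PSG"
Token 4: backref(off=2, len=1). Copied 'S' from pos 1. Output: "PSGS"
Token 5: literal('M'). Output: "PSGSM"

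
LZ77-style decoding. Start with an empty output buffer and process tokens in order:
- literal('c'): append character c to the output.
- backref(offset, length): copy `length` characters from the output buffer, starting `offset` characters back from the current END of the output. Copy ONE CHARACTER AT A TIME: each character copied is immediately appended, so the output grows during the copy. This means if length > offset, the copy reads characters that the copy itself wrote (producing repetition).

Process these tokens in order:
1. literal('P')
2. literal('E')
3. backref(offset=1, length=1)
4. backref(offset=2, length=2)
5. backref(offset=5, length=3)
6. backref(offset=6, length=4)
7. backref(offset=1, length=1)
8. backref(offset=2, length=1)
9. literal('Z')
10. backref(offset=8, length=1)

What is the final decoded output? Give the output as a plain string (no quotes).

Token 1: literal('P'). Output: "P"
Token 2: literal('E'). Output: "PE"
Token 3: backref(off=1, len=1). Copied 'E' from pos 1. Output: "PEE"
Token 4: backref(off=2, len=2). Copied 'EE' from pos 1. Output: "PEEEE"
Token 5: backref(off=5, len=3). Copied 'PEE' from pos 0. Output: "PEEEEPEE"
Token 6: backref(off=6, len=4). Copied 'EEEP' from pos 2. Output: "PEEEEPEEEEEP"
Token 7: backref(off=1, len=1). Copied 'P' from pos 11. Output: "PEEEEPEEEEEPP"
Token 8: backref(off=2, len=1). Copied 'P' from pos 11. Output: "PEEEEPEEEEEPPP"
Token 9: literal('Z'). Output: "PEEEEPEEEEEPPPZ"
Token 10: backref(off=8, len=1). Copied 'E' from pos 7. Output: "PEEEEPEEEEEPPPZE"

Answer: PEEEEPEEEEEPPPZE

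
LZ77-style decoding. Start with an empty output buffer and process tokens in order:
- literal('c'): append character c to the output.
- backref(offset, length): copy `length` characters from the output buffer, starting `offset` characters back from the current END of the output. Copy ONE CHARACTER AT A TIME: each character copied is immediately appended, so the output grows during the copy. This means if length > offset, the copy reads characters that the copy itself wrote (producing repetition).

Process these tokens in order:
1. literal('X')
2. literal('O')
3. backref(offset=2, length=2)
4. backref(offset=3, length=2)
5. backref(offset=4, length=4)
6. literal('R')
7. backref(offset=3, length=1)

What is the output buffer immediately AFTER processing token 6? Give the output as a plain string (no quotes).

Answer: XOXOOXXOOXR

Derivation:
Token 1: literal('X'). Output: "X"
Token 2: literal('O'). Output: "XO"
Token 3: backref(off=2, len=2). Copied 'XO' from pos 0. Output: "XOXO"
Token 4: backref(off=3, len=2). Copied 'OX' from pos 1. Output: "XOXOOX"
Token 5: backref(off=4, len=4). Copied 'XOOX' from pos 2. Output: "XOXOOXXOOX"
Token 6: literal('R'). Output: "XOXOOXXOOXR"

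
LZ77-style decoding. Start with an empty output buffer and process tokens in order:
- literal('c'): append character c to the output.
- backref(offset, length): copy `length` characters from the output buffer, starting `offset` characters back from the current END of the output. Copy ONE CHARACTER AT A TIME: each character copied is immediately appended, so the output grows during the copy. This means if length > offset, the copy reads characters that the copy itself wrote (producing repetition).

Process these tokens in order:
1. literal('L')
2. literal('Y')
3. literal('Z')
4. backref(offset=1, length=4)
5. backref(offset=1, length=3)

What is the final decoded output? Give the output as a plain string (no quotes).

Token 1: literal('L'). Output: "L"
Token 2: literal('Y'). Output: "LY"
Token 3: literal('Z'). Output: "LYZ"
Token 4: backref(off=1, len=4) (overlapping!). Copied 'ZZZZ' from pos 2. Output: "LYZZZZZ"
Token 5: backref(off=1, len=3) (overlapping!). Copied 'ZZZ' from pos 6. Output: "LYZZZZZZZZ"

Answer: LYZZZZZZZZ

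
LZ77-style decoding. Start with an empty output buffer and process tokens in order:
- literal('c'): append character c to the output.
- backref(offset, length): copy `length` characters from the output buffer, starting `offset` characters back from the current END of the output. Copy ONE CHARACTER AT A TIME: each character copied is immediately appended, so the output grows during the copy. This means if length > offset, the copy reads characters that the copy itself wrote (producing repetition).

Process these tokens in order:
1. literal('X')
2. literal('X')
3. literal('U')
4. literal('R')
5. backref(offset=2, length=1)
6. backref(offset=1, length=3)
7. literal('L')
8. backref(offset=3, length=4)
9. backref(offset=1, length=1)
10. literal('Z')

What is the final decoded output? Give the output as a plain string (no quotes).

Answer: XXURUUUULUULUUZ

Derivation:
Token 1: literal('X'). Output: "X"
Token 2: literal('X'). Output: "XX"
Token 3: literal('U'). Output: "XXU"
Token 4: literal('R'). Output: "XXUR"
Token 5: backref(off=2, len=1). Copied 'U' from pos 2. Output: "XXURU"
Token 6: backref(off=1, len=3) (overlapping!). Copied 'UUU' from pos 4. Output: "XXURUUUU"
Token 7: literal('L'). Output: "XXURUUUUL"
Token 8: backref(off=3, len=4) (overlapping!). Copied 'UULU' from pos 6. Output: "XXURUUUULUULU"
Token 9: backref(off=1, len=1). Copied 'U' from pos 12. Output: "XXURUUUULUULUU"
Token 10: literal('Z'). Output: "XXURUUUULUULUUZ"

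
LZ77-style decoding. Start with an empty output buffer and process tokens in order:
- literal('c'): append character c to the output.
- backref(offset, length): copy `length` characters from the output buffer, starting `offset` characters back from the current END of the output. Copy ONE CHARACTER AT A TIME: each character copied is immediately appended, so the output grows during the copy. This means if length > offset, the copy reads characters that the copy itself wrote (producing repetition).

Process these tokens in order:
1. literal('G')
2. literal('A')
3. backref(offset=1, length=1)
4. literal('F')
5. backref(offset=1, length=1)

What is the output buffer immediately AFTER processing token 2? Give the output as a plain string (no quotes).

Answer: GA

Derivation:
Token 1: literal('G'). Output: "G"
Token 2: literal('A'). Output: "GA"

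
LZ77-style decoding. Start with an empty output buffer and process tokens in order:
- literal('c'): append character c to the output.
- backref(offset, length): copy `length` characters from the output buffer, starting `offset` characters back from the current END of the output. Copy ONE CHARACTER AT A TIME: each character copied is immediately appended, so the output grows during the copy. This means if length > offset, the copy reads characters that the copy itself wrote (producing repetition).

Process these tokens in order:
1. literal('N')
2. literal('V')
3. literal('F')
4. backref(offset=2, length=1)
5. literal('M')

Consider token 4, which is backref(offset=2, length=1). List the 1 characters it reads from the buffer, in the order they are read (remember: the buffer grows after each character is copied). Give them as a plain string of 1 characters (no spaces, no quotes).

Token 1: literal('N'). Output: "N"
Token 2: literal('V'). Output: "NV"
Token 3: literal('F'). Output: "NVF"
Token 4: backref(off=2, len=1). Buffer before: "NVF" (len 3)
  byte 1: read out[1]='V', append. Buffer now: "NVFV"

Answer: V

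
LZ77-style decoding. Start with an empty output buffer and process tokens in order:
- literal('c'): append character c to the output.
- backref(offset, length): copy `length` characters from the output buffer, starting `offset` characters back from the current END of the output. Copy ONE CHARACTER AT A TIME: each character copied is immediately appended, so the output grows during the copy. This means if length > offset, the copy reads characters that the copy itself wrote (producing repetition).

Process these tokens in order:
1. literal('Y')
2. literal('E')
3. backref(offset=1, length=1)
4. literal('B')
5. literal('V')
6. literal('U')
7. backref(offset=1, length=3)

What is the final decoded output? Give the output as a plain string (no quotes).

Answer: YEEBVUUUU

Derivation:
Token 1: literal('Y'). Output: "Y"
Token 2: literal('E'). Output: "YE"
Token 3: backref(off=1, len=1). Copied 'E' from pos 1. Output: "YEE"
Token 4: literal('B'). Output: "YEEB"
Token 5: literal('V'). Output: "YEEBV"
Token 6: literal('U'). Output: "YEEBVU"
Token 7: backref(off=1, len=3) (overlapping!). Copied 'UUU' from pos 5. Output: "YEEBVUUUU"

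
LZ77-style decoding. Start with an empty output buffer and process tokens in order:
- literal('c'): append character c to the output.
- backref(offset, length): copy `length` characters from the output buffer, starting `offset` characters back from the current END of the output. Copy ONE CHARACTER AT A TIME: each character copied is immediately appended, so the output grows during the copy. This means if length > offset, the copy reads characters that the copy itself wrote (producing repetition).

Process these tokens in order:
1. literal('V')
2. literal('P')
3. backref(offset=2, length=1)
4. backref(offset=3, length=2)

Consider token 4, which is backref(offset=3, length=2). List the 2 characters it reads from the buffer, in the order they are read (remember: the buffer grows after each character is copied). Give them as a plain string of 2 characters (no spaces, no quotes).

Token 1: literal('V'). Output: "V"
Token 2: literal('P'). Output: "VP"
Token 3: backref(off=2, len=1). Copied 'V' from pos 0. Output: "VPV"
Token 4: backref(off=3, len=2). Buffer before: "VPV" (len 3)
  byte 1: read out[0]='V', append. Buffer now: "VPVV"
  byte 2: read out[1]='P', append. Buffer now: "VPVVP"

Answer: VP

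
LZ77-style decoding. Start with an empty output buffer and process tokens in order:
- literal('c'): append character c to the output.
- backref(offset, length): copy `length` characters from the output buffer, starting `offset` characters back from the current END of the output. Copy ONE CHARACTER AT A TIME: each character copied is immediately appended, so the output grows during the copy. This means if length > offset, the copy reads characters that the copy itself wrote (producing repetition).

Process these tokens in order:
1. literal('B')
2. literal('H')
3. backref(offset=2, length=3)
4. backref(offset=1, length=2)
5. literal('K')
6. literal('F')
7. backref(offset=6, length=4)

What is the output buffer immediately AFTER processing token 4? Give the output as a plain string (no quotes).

Answer: BHBHBBB

Derivation:
Token 1: literal('B'). Output: "B"
Token 2: literal('H'). Output: "BH"
Token 3: backref(off=2, len=3) (overlapping!). Copied 'BHB' from pos 0. Output: "BHBHB"
Token 4: backref(off=1, len=2) (overlapping!). Copied 'BB' from pos 4. Output: "BHBHBBB"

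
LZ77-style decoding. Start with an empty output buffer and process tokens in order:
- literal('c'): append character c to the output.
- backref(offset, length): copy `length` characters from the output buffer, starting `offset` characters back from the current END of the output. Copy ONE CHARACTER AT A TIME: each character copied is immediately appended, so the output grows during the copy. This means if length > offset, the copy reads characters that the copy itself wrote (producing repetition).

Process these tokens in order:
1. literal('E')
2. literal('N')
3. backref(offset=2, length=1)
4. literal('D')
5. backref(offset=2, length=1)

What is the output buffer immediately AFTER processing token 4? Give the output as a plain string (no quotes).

Token 1: literal('E'). Output: "E"
Token 2: literal('N'). Output: "EN"
Token 3: backref(off=2, len=1). Copied 'E' from pos 0. Output: "ENE"
Token 4: literal('D'). Output: "ENED"

Answer: ENED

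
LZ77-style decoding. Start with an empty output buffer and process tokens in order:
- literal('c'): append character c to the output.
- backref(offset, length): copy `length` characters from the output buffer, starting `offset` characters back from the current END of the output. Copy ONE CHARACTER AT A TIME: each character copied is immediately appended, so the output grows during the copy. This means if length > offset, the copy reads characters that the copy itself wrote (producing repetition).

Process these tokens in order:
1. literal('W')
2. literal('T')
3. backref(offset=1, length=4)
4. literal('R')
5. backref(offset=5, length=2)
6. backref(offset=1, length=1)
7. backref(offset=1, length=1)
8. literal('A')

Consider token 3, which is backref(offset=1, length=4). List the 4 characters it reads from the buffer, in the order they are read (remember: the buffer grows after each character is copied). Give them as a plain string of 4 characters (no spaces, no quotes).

Answer: TTTT

Derivation:
Token 1: literal('W'). Output: "W"
Token 2: literal('T'). Output: "WT"
Token 3: backref(off=1, len=4). Buffer before: "WT" (len 2)
  byte 1: read out[1]='T', append. Buffer now: "WTT"
  byte 2: read out[2]='T', append. Buffer now: "WTTT"
  byte 3: read out[3]='T', append. Buffer now: "WTTTT"
  byte 4: read out[4]='T', append. Buffer now: "WTTTTT"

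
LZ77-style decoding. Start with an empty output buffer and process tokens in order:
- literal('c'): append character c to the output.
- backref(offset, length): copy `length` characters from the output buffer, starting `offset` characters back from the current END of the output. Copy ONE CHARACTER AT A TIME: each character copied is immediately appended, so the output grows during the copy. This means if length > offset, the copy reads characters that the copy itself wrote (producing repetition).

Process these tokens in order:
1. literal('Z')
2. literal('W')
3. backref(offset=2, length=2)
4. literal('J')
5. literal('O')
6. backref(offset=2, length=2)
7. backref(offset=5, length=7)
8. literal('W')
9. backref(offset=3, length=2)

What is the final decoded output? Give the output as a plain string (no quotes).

Token 1: literal('Z'). Output: "Z"
Token 2: literal('W'). Output: "ZW"
Token 3: backref(off=2, len=2). Copied 'ZW' from pos 0. Output: "ZWZW"
Token 4: literal('J'). Output: "ZWZWJ"
Token 5: literal('O'). Output: "ZWZWJO"
Token 6: backref(off=2, len=2). Copied 'JO' from pos 4. Output: "ZWZWJOJO"
Token 7: backref(off=5, len=7) (overlapping!). Copied 'WJOJOWJ' from pos 3. Output: "ZWZWJOJOWJOJOWJ"
Token 8: literal('W'). Output: "ZWZWJOJOWJOJOWJW"
Token 9: backref(off=3, len=2). Copied 'WJ' from pos 13. Output: "ZWZWJOJOWJOJOWJWWJ"

Answer: ZWZWJOJOWJOJOWJWWJ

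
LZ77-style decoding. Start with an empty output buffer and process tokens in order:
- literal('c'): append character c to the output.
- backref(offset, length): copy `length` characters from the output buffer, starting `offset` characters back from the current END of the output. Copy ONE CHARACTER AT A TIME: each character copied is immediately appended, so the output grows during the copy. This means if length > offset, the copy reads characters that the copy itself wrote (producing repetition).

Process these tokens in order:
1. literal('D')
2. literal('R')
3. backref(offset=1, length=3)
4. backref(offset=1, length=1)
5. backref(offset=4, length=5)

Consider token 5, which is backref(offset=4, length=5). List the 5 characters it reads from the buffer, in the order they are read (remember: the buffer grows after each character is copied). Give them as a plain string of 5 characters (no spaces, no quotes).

Token 1: literal('D'). Output: "D"
Token 2: literal('R'). Output: "DR"
Token 3: backref(off=1, len=3) (overlapping!). Copied 'RRR' from pos 1. Output: "DRRRR"
Token 4: backref(off=1, len=1). Copied 'R' from pos 4. Output: "DRRRRR"
Token 5: backref(off=4, len=5). Buffer before: "DRRRRR" (len 6)
  byte 1: read out[2]='R', append. Buffer now: "DRRRRRR"
  byte 2: read out[3]='R', append. Buffer now: "DRRRRRRR"
  byte 3: read out[4]='R', append. Buffer now: "DRRRRRRRR"
  byte 4: read out[5]='R', append. Buffer now: "DRRRRRRRRR"
  byte 5: read out[6]='R', append. Buffer now: "DRRRRRRRRRR"

Answer: RRRRR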